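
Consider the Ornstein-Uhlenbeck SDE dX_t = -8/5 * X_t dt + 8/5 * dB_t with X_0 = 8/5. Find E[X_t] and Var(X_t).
E[X_t] = 8*exp(-8*t/5)/5; Var(X_t) = 4/5 - 4*exp(-16*t/5)/5

The OU SDE dX = -theta X dt + sigma dB admits the integrating factor exp(theta t): d(exp(theta t) X_t) = sigma exp(theta t) dB_t. Integrating from 0 to t:
  X_t = x_0 * exp(-theta t) + sigma * int_0^t exp(-theta (t-s)) dB_s.
The Itô integral has mean 0 and (by the Itô isometry) variance sigma^2 * int_0^t exp(-2 theta (t - s)) ds = sigma^2 * (1 - exp(-2 theta t)) / (2 theta).
With theta = 8/5, sigma = 8/5, x_0 = 8/5:
  E[X_t] = 8/5 * exp(-8/5 t) = 8*exp(-8*t/5)/5
  Var(X_t) = (8/5)^2 * (1 - exp(-2*8/5 t)) / (2 * 8/5) = 4/5 - 4*exp(-16*t/5)/5.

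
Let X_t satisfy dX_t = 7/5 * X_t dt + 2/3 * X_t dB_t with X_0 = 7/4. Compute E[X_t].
E[X_t] = 7*exp(7*t/5)/4

For GBM dX = mu X dt + sigma X dB with X_0 = x_0, apply Itô to Y = log X: dY = (mu - sigma^2/2) dt + sigma dB, so Y_t = log(x_0) + (mu - sigma^2/2) t + sigma B_t and hence X_t = x_0 * exp((mu - sigma^2/2) t + sigma B_t).
With mu = 7/5, sigma = 2/3, x_0 = 7/4, this gives:
  X_t = 7/4 * exp((53/45) * t + (2/3) * B_t).
Since sigma*B_t ~ Normal(0, sigma^2 t), E[exp(sigma*B_t)] = exp(sigma^2 t / 2); so E[X_t] = x_0 * exp((mu - sigma^2/2) t) * exp(sigma^2 t / 2) = x_0 * exp(mu t) = 7*exp(7*t/5)/4.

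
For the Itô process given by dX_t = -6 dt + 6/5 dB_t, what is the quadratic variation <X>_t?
<X>_t = 36*t/25

For an Itô process dX_t = a(t) dt + b(t) dB_t, the quadratic variation is <X>_t = int_0^t b(s)^2 ds (the drift term does not contribute). Here b(s) = 6/5, so
  b(s)^2 = 36/25.
Integrating from 0 to t:
  <X>_t = int_0^t (36/25) ds = 36*t/25.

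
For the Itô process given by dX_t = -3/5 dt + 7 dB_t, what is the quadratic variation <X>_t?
<X>_t = 49*t

For an Itô process dX_t = a(t) dt + b(t) dB_t, the quadratic variation is <X>_t = int_0^t b(s)^2 ds (the drift term does not contribute). Here b(s) = 7, so
  b(s)^2 = 49.
Integrating from 0 to t:
  <X>_t = int_0^t (49) ds = 49*t.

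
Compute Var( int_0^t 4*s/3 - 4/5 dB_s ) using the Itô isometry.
Var = 16*t*(25*t^2 - 45*t + 27)/675

The Itô integral of a deterministic integrand f(s) has mean 0 because each increment f(s) * (B_{s+ds} - B_s) has mean 0. By the Itô isometry:
  Var( int_0^t f(s) dB_s ) = E[ (int_0^t f(s) dB_s)^2 ] = int_0^t f(s)^2 ds.
Here f(s) = 4*s/3 - 4/5, so f(s)^2 = 16*(5*s - 3)^2/225. Integrate:
  int_0^t (16*(5*s - 3)^2/225) ds = 16*t*(25*t^2 - 45*t + 27)/675.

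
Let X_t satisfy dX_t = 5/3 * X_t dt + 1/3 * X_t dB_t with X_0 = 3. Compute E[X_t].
E[X_t] = 3*exp(5*t/3)

For GBM dX = mu X dt + sigma X dB with X_0 = x_0, apply Itô to Y = log X: dY = (mu - sigma^2/2) dt + sigma dB, so Y_t = log(x_0) + (mu - sigma^2/2) t + sigma B_t and hence X_t = x_0 * exp((mu - sigma^2/2) t + sigma B_t).
With mu = 5/3, sigma = 1/3, x_0 = 3, this gives:
  X_t = 3 * exp((29/18) * t + (1/3) * B_t).
Since sigma*B_t ~ Normal(0, sigma^2 t), E[exp(sigma*B_t)] = exp(sigma^2 t / 2); so E[X_t] = x_0 * exp((mu - sigma^2/2) t) * exp(sigma^2 t / 2) = x_0 * exp(mu t) = 3*exp(5*t/3).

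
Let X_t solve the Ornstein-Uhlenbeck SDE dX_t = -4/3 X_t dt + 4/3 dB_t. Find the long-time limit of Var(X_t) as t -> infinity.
lim Var(X_t) = 2/3

The OU SDE dX = -theta X dt + sigma dB admits the integrating factor exp(theta t): d(exp(theta t) X_t) = sigma exp(theta t) dB_t. Integrating from 0 to t gives X_t = x_0 * exp(-theta t) + sigma * int_0^t exp(-theta (t-s)) dB_s for any initial x_0. The Itô integral has variance (by the Itô isometry) sigma^2 * int_0^t exp(-2 theta (t - s)) ds = sigma^2 * (1 - exp(-2 theta t)) / (2 theta), independent of x_0.
With theta = 4/3, sigma = 4/3:
  Var(X_t) = (4/3)^2 * (1 - exp(-2*4/3 t)) / (2 * 4/3) = 2/3 - 2*exp(-8*t/3)/3.
As t -> infinity, exp(-2*4/3 t) -> 0, so the stationary variance is sigma^2 / (2 theta) = 2/3.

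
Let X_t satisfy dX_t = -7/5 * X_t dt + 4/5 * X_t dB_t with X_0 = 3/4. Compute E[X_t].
E[X_t] = 3*exp(-7*t/5)/4

For GBM dX = mu X dt + sigma X dB with X_0 = x_0, apply Itô to Y = log X: dY = (mu - sigma^2/2) dt + sigma dB, so Y_t = log(x_0) + (mu - sigma^2/2) t + sigma B_t and hence X_t = x_0 * exp((mu - sigma^2/2) t + sigma B_t).
With mu = -7/5, sigma = 4/5, x_0 = 3/4, this gives:
  X_t = 3/4 * exp((-43/25) * t + (4/5) * B_t).
Since sigma*B_t ~ Normal(0, sigma^2 t), E[exp(sigma*B_t)] = exp(sigma^2 t / 2); so E[X_t] = x_0 * exp((mu - sigma^2/2) t) * exp(sigma^2 t / 2) = x_0 * exp(mu t) = 3*exp(-7*t/5)/4.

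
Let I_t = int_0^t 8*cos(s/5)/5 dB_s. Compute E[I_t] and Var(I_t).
E[I_t] = 0; Var(I_t) = 32*t/25 + 16*sin(2*t/5)/5

The Itô integral of a deterministic integrand f(s) has mean 0 because each increment f(s) * (B_{s+ds} - B_s) has mean 0. By the Itô isometry:
  Var( int_0^t f(s) dB_s ) = E[ (int_0^t f(s) dB_s)^2 ] = int_0^t f(s)^2 ds.
Here f(s) = 8*cos(s/5)/5, so f(s)^2 = 64*cos(s/5)^2/25. Integrate:
  int_0^t (64*cos(s/5)^2/25) ds = 32*t/25 + 16*sin(2*t/5)/5.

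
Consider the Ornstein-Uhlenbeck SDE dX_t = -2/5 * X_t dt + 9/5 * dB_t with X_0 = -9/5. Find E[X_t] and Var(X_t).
E[X_t] = -9*exp(-2*t/5)/5; Var(X_t) = 81/20 - 81*exp(-4*t/5)/20

The OU SDE dX = -theta X dt + sigma dB admits the integrating factor exp(theta t): d(exp(theta t) X_t) = sigma exp(theta t) dB_t. Integrating from 0 to t:
  X_t = x_0 * exp(-theta t) + sigma * int_0^t exp(-theta (t-s)) dB_s.
The Itô integral has mean 0 and (by the Itô isometry) variance sigma^2 * int_0^t exp(-2 theta (t - s)) ds = sigma^2 * (1 - exp(-2 theta t)) / (2 theta).
With theta = 2/5, sigma = 9/5, x_0 = -9/5:
  E[X_t] = -9/5 * exp(-2/5 t) = -9*exp(-2*t/5)/5
  Var(X_t) = (9/5)^2 * (1 - exp(-2*2/5 t)) / (2 * 2/5) = 81/20 - 81*exp(-4*t/5)/20.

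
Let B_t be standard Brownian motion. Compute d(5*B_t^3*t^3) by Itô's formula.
d(5*B_t^3*t^3) = (15*B_t*t^2*(B_t^2 + t)) dt + (15*B_t^2*t^3) dB_t

Itô's formula for f(t, x): d f(t, B_t) = (f_t + (1/2) f_xx) dt + f_x dB_t. Compute partials of f(t, x) = 5*t^3*x^3:
  f_t(t,x)  = 15*t^2*x^3
  f_x(t,x)  = 15*t^3*x^2
  f_xx(t,x) = 30*t^3*x
Assemble drift = f_t + (1/2) f_xx = 15*t^2*x*(t + x^2) and diffusion = f_x = 15*t^3*x^2. Substituting x = B_t:
  d(5*B_t^3*t^3) = (15*B_t*t^2*(B_t^2 + t)) dt + (15*B_t^2*t^3) dB_t.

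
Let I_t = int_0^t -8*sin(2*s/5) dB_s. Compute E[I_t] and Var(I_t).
E[I_t] = 0; Var(I_t) = 32*t - 40*sin(4*t/5)

The Itô integral of a deterministic integrand f(s) has mean 0 because each increment f(s) * (B_{s+ds} - B_s) has mean 0. By the Itô isometry:
  Var( int_0^t f(s) dB_s ) = E[ (int_0^t f(s) dB_s)^2 ] = int_0^t f(s)^2 ds.
Here f(s) = -8*sin(2*s/5), so f(s)^2 = 64*sin(2*s/5)^2. Integrate:
  int_0^t (64*sin(2*s/5)^2) ds = 32*t - 40*sin(4*t/5).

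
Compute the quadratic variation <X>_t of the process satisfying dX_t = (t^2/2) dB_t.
<X>_t = t^5/20

For an Itô process dX_t = a(t) dt + b(t) dB_t, the quadratic variation is <X>_t = int_0^t b(s)^2 ds (the drift term does not contribute). Here b(s) = s^2/2, so
  b(s)^2 = s^4/4.
Integrating from 0 to t:
  <X>_t = int_0^t (s^4/4) ds = t^5/20.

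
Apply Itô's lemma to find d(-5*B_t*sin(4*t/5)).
d(-5*B_t*sin(4*t/5)) = (-4*B_t*cos(4*t/5)) dt + (-5*sin(4*t/5)) dB_t

Itô's formula for f(t, x): d f(t, B_t) = (f_t + (1/2) f_xx) dt + f_x dB_t. Compute partials of f(t, x) = -5*x*sin(4*t/5):
  f_t(t,x)  = -4*x*cos(4*t/5)
  f_x(t,x)  = -5*sin(4*t/5)
  f_xx(t,x) = 0
Assemble drift = f_t + (1/2) f_xx = -4*x*cos(4*t/5) and diffusion = f_x = -5*sin(4*t/5). Substituting x = B_t:
  d(-5*B_t*sin(4*t/5)) = (-4*B_t*cos(4*t/5)) dt + (-5*sin(4*t/5)) dB_t.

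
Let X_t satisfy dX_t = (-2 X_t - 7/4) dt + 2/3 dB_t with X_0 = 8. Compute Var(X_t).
Var(X_t) = 1/9 - exp(-4*t)/9

The variance V(t) = Var(X_t) satisfies V'(t) = 2 a V(t) + c^2 with V(0) = 0 (drift coefficient is linear in X, diffusion is constant). With a = -2, c = 2/3, the solution is
  V(t) = (c^2 / (2 a)) * (exp(2 a t) - 1)
       = ((2/3)^2 / (2*(-2))) * (exp((-4) t) - 1)
       = 1/9 - exp(-4*t)/9.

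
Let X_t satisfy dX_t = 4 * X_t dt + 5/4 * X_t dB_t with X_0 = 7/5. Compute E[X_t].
E[X_t] = 7*exp(4*t)/5

For GBM dX = mu X dt + sigma X dB with X_0 = x_0, apply Itô to Y = log X: dY = (mu - sigma^2/2) dt + sigma dB, so Y_t = log(x_0) + (mu - sigma^2/2) t + sigma B_t and hence X_t = x_0 * exp((mu - sigma^2/2) t + sigma B_t).
With mu = 4, sigma = 5/4, x_0 = 7/5, this gives:
  X_t = 7/5 * exp((103/32) * t + (5/4) * B_t).
Since sigma*B_t ~ Normal(0, sigma^2 t), E[exp(sigma*B_t)] = exp(sigma^2 t / 2); so E[X_t] = x_0 * exp((mu - sigma^2/2) t) * exp(sigma^2 t / 2) = x_0 * exp(mu t) = 7*exp(4*t)/5.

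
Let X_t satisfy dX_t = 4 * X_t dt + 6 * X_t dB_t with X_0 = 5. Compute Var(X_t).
Var(X_t) = 25*(exp(36*t) - 1)*exp(8*t)

For GBM dX = mu X dt + sigma X dB with X_0 = x_0, apply Itô to Y = log X: dY = (mu - sigma^2/2) dt + sigma dB, so Y_t = log(x_0) + (mu - sigma^2/2) t + sigma B_t and hence X_t = x_0 * exp((mu - sigma^2/2) t + sigma B_t).
With mu = 4, sigma = 6, x_0 = 5, this gives:
  X_t = 5 * exp((-14) * t + (6) * B_t).
Since sigma*B_t ~ Normal(0, sigma^2 t), E[exp(sigma*B_t)] = exp(sigma^2 t / 2); so E[X_t] = x_0 * exp((mu - sigma^2/2) t) * exp(sigma^2 t / 2) = x_0 * exp(mu t) = 5*exp(4*t).
Var(X_t) = E[X_t^2] - (E[X_t])^2 = x_0^2 * exp(2 mu t) * (exp(sigma^2 t) - 1) = 25*(exp(36*t) - 1)*exp(8*t).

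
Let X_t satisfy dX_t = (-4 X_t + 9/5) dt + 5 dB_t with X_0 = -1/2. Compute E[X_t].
E[X_t] = 9/20 - 19*exp(-4*t)/20

Taking expectations and using E[dB_t] = 0, the mean m(t) = E[X_t] satisfies the ODE m'(t) = a m(t) + b with m(0) = x_0. With a = -4, b = 9/5, x_0 = -1/2, the solution is
  m(t) = x_0 * exp(a t) + (b/a) * (exp(a t) - 1)
       = (-1/2) * exp((-4) t) + ((9/5)/(-4)) * (exp((-4) t) - 1)
       = 9/20 - 19*exp(-4*t)/20.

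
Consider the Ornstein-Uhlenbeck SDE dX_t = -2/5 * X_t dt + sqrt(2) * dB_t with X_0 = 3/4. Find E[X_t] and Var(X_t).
E[X_t] = 3*exp(-2*t/5)/4; Var(X_t) = 5/2 - 5*exp(-4*t/5)/2

The OU SDE dX = -theta X dt + sigma dB admits the integrating factor exp(theta t): d(exp(theta t) X_t) = sigma exp(theta t) dB_t. Integrating from 0 to t:
  X_t = x_0 * exp(-theta t) + sigma * int_0^t exp(-theta (t-s)) dB_s.
The Itô integral has mean 0 and (by the Itô isometry) variance sigma^2 * int_0^t exp(-2 theta (t - s)) ds = sigma^2 * (1 - exp(-2 theta t)) / (2 theta).
With theta = 2/5, sigma = sqrt(2), x_0 = 3/4:
  E[X_t] = 3/4 * exp(-2/5 t) = 3*exp(-2*t/5)/4
  Var(X_t) = (sqrt(2))^2 * (1 - exp(-2*2/5 t)) / (2 * 2/5) = 5/2 - 5*exp(-4*t/5)/2.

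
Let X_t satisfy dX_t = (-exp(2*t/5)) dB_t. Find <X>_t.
<X>_t = 5*exp(4*t/5)/4 - 5/4

For an Itô process dX_t = a(t) dt + b(t) dB_t, the quadratic variation is <X>_t = int_0^t b(s)^2 ds (the drift term does not contribute). Here b(s) = -exp(2*s/5), so
  b(s)^2 = exp(4*s/5).
Integrating from 0 to t:
  <X>_t = int_0^t (exp(4*s/5)) ds = 5*exp(4*t/5)/4 - 5/4.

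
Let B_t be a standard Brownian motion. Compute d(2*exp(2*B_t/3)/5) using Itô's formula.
d(2*exp(2*B_t/3)/5) = (4*exp(2*B_t/3)/45) dt + (4*exp(2*B_t/3)/15) dB_t

Itô's formula for f(B_t) gives d f(B_t) = f'(B_t) dB_t + (1/2) f''(B_t) dt. Compute derivatives of f(x) = 2*exp(2*x/3)/5:
  f'(x)  = 4*exp(2*x/3)/15
  f''(x) = 8*exp(2*x/3)/45
Substitute x = B_t and multiply the f'' term by 1/2:
  drift     = (1/2) * (8*exp(2*x/3)/45) evaluated at B_t = 4*exp(2*B_t/3)/45
  diffusion = (4*exp(2*x/3)/15) evaluated at B_t = 4*exp(2*B_t/3)/15
Therefore d(2*exp(2*B_t/3)/5) = (4*exp(2*B_t/3)/45) dt + (4*exp(2*B_t/3)/15) dB_t.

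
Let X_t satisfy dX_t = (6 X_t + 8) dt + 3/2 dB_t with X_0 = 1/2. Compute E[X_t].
E[X_t] = 11*exp(6*t)/6 - 4/3

Taking expectations and using E[dB_t] = 0, the mean m(t) = E[X_t] satisfies the ODE m'(t) = a m(t) + b with m(0) = x_0. With a = 6, b = 8, x_0 = 1/2, the solution is
  m(t) = x_0 * exp(a t) + (b/a) * (exp(a t) - 1)
       = (1/2) * exp(6 t) + (8/6) * (exp(6 t) - 1)
       = 11*exp(6*t)/6 - 4/3.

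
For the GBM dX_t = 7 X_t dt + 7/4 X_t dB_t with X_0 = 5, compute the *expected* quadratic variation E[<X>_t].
E[<X>_t] = 175*exp(273*t/16)/39 - 175/39

<X>_t = int_0^t ((7/4) * X_s)^2 ds. Taking expectation inside the integral: E[<X>_t] = (7/4)^2 * int_0^t E[X_s^2] ds. For GBM, E[X_s^2] = x_0^2 * exp((2 mu + sigma^2) s). Integrating:
  E[<X>_t] = (7/4)^2 * 5^2 * (exp((2*7 + (7/4)^2) t) - 1) / (2*7 + (7/4)^2)
           = (7/4)^2 * 5^2 * (exp((273/16) t) - 1) / (273/16) = 175*exp(273*t/16)/39 - 175/39.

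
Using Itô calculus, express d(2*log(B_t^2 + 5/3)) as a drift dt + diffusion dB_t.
d(2*log(B_t^2 + 5/3)) = (6*(5 - 3*B_t^2)/(3*B_t^2 + 5)^2) dt + (12*B_t/(3*B_t^2 + 5)) dB_t

Itô's formula for f(B_t) gives d f(B_t) = f'(B_t) dB_t + (1/2) f''(B_t) dt. Compute derivatives of f(x) = 2*log(x^2 + 5/3):
  f'(x)  = 12*x/(3*x^2 + 5)
  f''(x) = 12*(5 - 3*x^2)/(3*x^2 + 5)^2
Substitute x = B_t and multiply the f'' term by 1/2:
  drift     = (1/2) * (12*(5 - 3*x^2)/(3*x^2 + 5)^2) evaluated at B_t = 6*(5 - 3*B_t^2)/(3*B_t^2 + 5)^2
  diffusion = (12*x/(3*x^2 + 5)) evaluated at B_t = 12*B_t/(3*B_t^2 + 5)
Therefore d(2*log(B_t^2 + 5/3)) = (6*(5 - 3*B_t^2)/(3*B_t^2 + 5)^2) dt + (12*B_t/(3*B_t^2 + 5)) dB_t.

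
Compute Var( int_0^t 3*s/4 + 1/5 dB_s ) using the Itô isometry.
Var = t*(75*t^2 + 60*t + 16)/400

The Itô integral of a deterministic integrand f(s) has mean 0 because each increment f(s) * (B_{s+ds} - B_s) has mean 0. By the Itô isometry:
  Var( int_0^t f(s) dB_s ) = E[ (int_0^t f(s) dB_s)^2 ] = int_0^t f(s)^2 ds.
Here f(s) = 3*s/4 + 1/5, so f(s)^2 = (15*s + 4)^2/400. Integrate:
  int_0^t ((15*s + 4)^2/400) ds = t*(75*t^2 + 60*t + 16)/400.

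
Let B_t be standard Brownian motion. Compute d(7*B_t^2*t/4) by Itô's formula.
d(7*B_t^2*t/4) = (7*B_t^2/4 + 7*t/4) dt + (7*B_t*t/2) dB_t

Itô's formula for f(t, x): d f(t, B_t) = (f_t + (1/2) f_xx) dt + f_x dB_t. Compute partials of f(t, x) = 7*t*x^2/4:
  f_t(t,x)  = 7*x^2/4
  f_x(t,x)  = 7*t*x/2
  f_xx(t,x) = 7*t/2
Assemble drift = f_t + (1/2) f_xx = 7*t/4 + 7*x^2/4 and diffusion = f_x = 7*t*x/2. Substituting x = B_t:
  d(7*B_t^2*t/4) = (7*B_t^2/4 + 7*t/4) dt + (7*B_t*t/2) dB_t.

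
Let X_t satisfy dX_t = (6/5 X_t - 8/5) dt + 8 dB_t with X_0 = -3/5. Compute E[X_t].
E[X_t] = 4/3 - 29*exp(6*t/5)/15

Taking expectations and using E[dB_t] = 0, the mean m(t) = E[X_t] satisfies the ODE m'(t) = a m(t) + b with m(0) = x_0. With a = 6/5, b = -8/5, x_0 = -3/5, the solution is
  m(t) = x_0 * exp(a t) + (b/a) * (exp(a t) - 1)
       = (-3/5) * exp((6/5) t) + ((-8/5)/(6/5)) * (exp((6/5) t) - 1)
       = 4/3 - 29*exp(6*t/5)/15.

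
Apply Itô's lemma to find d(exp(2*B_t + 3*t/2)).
d(exp(2*B_t + 3*t/2)) = (7*exp(2*B_t + 3*t/2)/2) dt + (2*exp(2*B_t + 3*t/2)) dB_t

Itô's formula for f(t, x): d f(t, B_t) = (f_t + (1/2) f_xx) dt + f_x dB_t. Compute partials of f(t, x) = exp(3*t/2 + 2*x):
  f_t(t,x)  = 3*exp(3*t/2 + 2*x)/2
  f_x(t,x)  = 2*exp(3*t/2 + 2*x)
  f_xx(t,x) = 4*exp(3*t/2 + 2*x)
Assemble drift = f_t + (1/2) f_xx = 7*exp(3*t/2 + 2*x)/2 and diffusion = f_x = 2*exp(3*t/2 + 2*x). Substituting x = B_t:
  d(exp(2*B_t + 3*t/2)) = (7*exp(2*B_t + 3*t/2)/2) dt + (2*exp(2*B_t + 3*t/2)) dB_t.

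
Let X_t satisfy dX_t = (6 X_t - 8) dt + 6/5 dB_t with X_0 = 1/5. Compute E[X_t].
E[X_t] = 4/3 - 17*exp(6*t)/15

Taking expectations and using E[dB_t] = 0, the mean m(t) = E[X_t] satisfies the ODE m'(t) = a m(t) + b with m(0) = x_0. With a = 6, b = -8, x_0 = 1/5, the solution is
  m(t) = x_0 * exp(a t) + (b/a) * (exp(a t) - 1)
       = (1/5) * exp(6 t) + ((-8)/6) * (exp(6 t) - 1)
       = 4/3 - 17*exp(6*t)/15.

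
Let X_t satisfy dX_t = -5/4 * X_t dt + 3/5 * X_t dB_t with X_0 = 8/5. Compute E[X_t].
E[X_t] = 8*exp(-5*t/4)/5

For GBM dX = mu X dt + sigma X dB with X_0 = x_0, apply Itô to Y = log X: dY = (mu - sigma^2/2) dt + sigma dB, so Y_t = log(x_0) + (mu - sigma^2/2) t + sigma B_t and hence X_t = x_0 * exp((mu - sigma^2/2) t + sigma B_t).
With mu = -5/4, sigma = 3/5, x_0 = 8/5, this gives:
  X_t = 8/5 * exp((-143/100) * t + (3/5) * B_t).
Since sigma*B_t ~ Normal(0, sigma^2 t), E[exp(sigma*B_t)] = exp(sigma^2 t / 2); so E[X_t] = x_0 * exp((mu - sigma^2/2) t) * exp(sigma^2 t / 2) = x_0 * exp(mu t) = 8*exp(-5*t/4)/5.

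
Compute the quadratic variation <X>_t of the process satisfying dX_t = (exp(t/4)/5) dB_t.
<X>_t = 2*exp(t/2)/25 - 2/25

For an Itô process dX_t = a(t) dt + b(t) dB_t, the quadratic variation is <X>_t = int_0^t b(s)^2 ds (the drift term does not contribute). Here b(s) = exp(s/4)/5, so
  b(s)^2 = exp(s/2)/25.
Integrating from 0 to t:
  <X>_t = int_0^t (exp(s/2)/25) ds = 2*exp(t/2)/25 - 2/25.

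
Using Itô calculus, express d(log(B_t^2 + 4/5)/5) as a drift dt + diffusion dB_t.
d(log(B_t^2 + 4/5)/5) = ((4 - 5*B_t^2)/(5*B_t^2 + 4)^2) dt + (2*B_t/(5*B_t^2 + 4)) dB_t

Itô's formula for f(B_t) gives d f(B_t) = f'(B_t) dB_t + (1/2) f''(B_t) dt. Compute derivatives of f(x) = log(x^2 + 4/5)/5:
  f'(x)  = 2*x/(5*x^2 + 4)
  f''(x) = 2*(4 - 5*x^2)/(5*x^2 + 4)^2
Substitute x = B_t and multiply the f'' term by 1/2:
  drift     = (1/2) * (2*(4 - 5*x^2)/(5*x^2 + 4)^2) evaluated at B_t = (4 - 5*B_t^2)/(5*B_t^2 + 4)^2
  diffusion = (2*x/(5*x^2 + 4)) evaluated at B_t = 2*B_t/(5*B_t^2 + 4)
Therefore d(log(B_t^2 + 4/5)/5) = ((4 - 5*B_t^2)/(5*B_t^2 + 4)^2) dt + (2*B_t/(5*B_t^2 + 4)) dB_t.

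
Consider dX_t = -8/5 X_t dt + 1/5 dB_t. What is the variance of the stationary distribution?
lim Var(X_t) = 1/80

The OU SDE dX = -theta X dt + sigma dB admits the integrating factor exp(theta t): d(exp(theta t) X_t) = sigma exp(theta t) dB_t. Integrating from 0 to t gives X_t = x_0 * exp(-theta t) + sigma * int_0^t exp(-theta (t-s)) dB_s for any initial x_0. The Itô integral has variance (by the Itô isometry) sigma^2 * int_0^t exp(-2 theta (t - s)) ds = sigma^2 * (1 - exp(-2 theta t)) / (2 theta), independent of x_0.
With theta = 8/5, sigma = 1/5:
  Var(X_t) = (1/5)^2 * (1 - exp(-2*8/5 t)) / (2 * 8/5) = 1/80 - exp(-16*t/5)/80.
As t -> infinity, exp(-2*8/5 t) -> 0, so the stationary variance is sigma^2 / (2 theta) = 1/80.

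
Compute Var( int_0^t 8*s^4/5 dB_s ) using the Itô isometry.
Var = 64*t^9/225

The Itô integral of a deterministic integrand f(s) has mean 0 because each increment f(s) * (B_{s+ds} - B_s) has mean 0. By the Itô isometry:
  Var( int_0^t f(s) dB_s ) = E[ (int_0^t f(s) dB_s)^2 ] = int_0^t f(s)^2 ds.
Here f(s) = 8*s^4/5, so f(s)^2 = 64*s^8/25. Integrate:
  int_0^t (64*s^8/25) ds = 64*t^9/225.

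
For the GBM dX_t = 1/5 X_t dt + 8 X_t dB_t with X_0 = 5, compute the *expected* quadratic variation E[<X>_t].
E[<X>_t] = 4000*exp(322*t/5)/161 - 4000/161

<X>_t = int_0^t (8 * X_s)^2 ds. Taking expectation inside the integral: E[<X>_t] = 8^2 * int_0^t E[X_s^2] ds. For GBM, E[X_s^2] = x_0^2 * exp((2 mu + sigma^2) s). Integrating:
  E[<X>_t] = 8^2 * 5^2 * (exp((2*(1/5) + 8^2) t) - 1) / (2*(1/5) + 8^2)
           = 8^2 * 5^2 * (exp((322/5) t) - 1) / (322/5) = 4000*exp(322*t/5)/161 - 4000/161.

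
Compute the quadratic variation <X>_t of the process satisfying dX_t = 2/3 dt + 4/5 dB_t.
<X>_t = 16*t/25

For an Itô process dX_t = a(t) dt + b(t) dB_t, the quadratic variation is <X>_t = int_0^t b(s)^2 ds (the drift term does not contribute). Here b(s) = 4/5, so
  b(s)^2 = 16/25.
Integrating from 0 to t:
  <X>_t = int_0^t (16/25) ds = 16*t/25.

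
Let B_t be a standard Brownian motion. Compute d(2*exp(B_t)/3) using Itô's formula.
d(2*exp(B_t)/3) = (exp(B_t)/3) dt + (2*exp(B_t)/3) dB_t

Itô's formula for f(B_t) gives d f(B_t) = f'(B_t) dB_t + (1/2) f''(B_t) dt. Compute derivatives of f(x) = 2*exp(x)/3:
  f'(x)  = 2*exp(x)/3
  f''(x) = 2*exp(x)/3
Substitute x = B_t and multiply the f'' term by 1/2:
  drift     = (1/2) * (2*exp(x)/3) evaluated at B_t = exp(B_t)/3
  diffusion = (2*exp(x)/3) evaluated at B_t = 2*exp(B_t)/3
Therefore d(2*exp(B_t)/3) = (exp(B_t)/3) dt + (2*exp(B_t)/3) dB_t.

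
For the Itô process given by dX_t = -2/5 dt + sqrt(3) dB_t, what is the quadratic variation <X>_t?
<X>_t = 3*t

For an Itô process dX_t = a(t) dt + b(t) dB_t, the quadratic variation is <X>_t = int_0^t b(s)^2 ds (the drift term does not contribute). Here b(s) = sqrt(3), so
  b(s)^2 = 3.
Integrating from 0 to t:
  <X>_t = int_0^t (3) ds = 3*t.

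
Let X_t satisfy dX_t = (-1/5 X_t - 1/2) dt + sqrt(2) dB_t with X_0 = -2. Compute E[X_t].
E[X_t] = -5/2 + exp(-t/5)/2

Taking expectations and using E[dB_t] = 0, the mean m(t) = E[X_t] satisfies the ODE m'(t) = a m(t) + b with m(0) = x_0. With a = -1/5, b = -1/2, x_0 = -2, the solution is
  m(t) = x_0 * exp(a t) + (b/a) * (exp(a t) - 1)
       = (-2) * exp((-1/5) t) + ((-1/2)/(-1/5)) * (exp((-1/5) t) - 1)
       = -5/2 + exp(-t/5)/2.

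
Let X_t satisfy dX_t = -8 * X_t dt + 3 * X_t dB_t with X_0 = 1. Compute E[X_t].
E[X_t] = exp(-8*t)

For GBM dX = mu X dt + sigma X dB with X_0 = x_0, apply Itô to Y = log X: dY = (mu - sigma^2/2) dt + sigma dB, so Y_t = log(x_0) + (mu - sigma^2/2) t + sigma B_t and hence X_t = x_0 * exp((mu - sigma^2/2) t + sigma B_t).
With mu = -8, sigma = 3, x_0 = 1, this gives:
  X_t = 1 * exp((-25/2) * t + (3) * B_t).
Since sigma*B_t ~ Normal(0, sigma^2 t), E[exp(sigma*B_t)] = exp(sigma^2 t / 2); so E[X_t] = x_0 * exp((mu - sigma^2/2) t) * exp(sigma^2 t / 2) = x_0 * exp(mu t) = exp(-8*t).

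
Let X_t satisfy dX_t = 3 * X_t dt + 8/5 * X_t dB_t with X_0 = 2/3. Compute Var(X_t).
Var(X_t) = 4*(exp(64*t/25) - 1)*exp(6*t)/9

For GBM dX = mu X dt + sigma X dB with X_0 = x_0, apply Itô to Y = log X: dY = (mu - sigma^2/2) dt + sigma dB, so Y_t = log(x_0) + (mu - sigma^2/2) t + sigma B_t and hence X_t = x_0 * exp((mu - sigma^2/2) t + sigma B_t).
With mu = 3, sigma = 8/5, x_0 = 2/3, this gives:
  X_t = 2/3 * exp((43/25) * t + (8/5) * B_t).
Since sigma*B_t ~ Normal(0, sigma^2 t), E[exp(sigma*B_t)] = exp(sigma^2 t / 2); so E[X_t] = x_0 * exp((mu - sigma^2/2) t) * exp(sigma^2 t / 2) = x_0 * exp(mu t) = 2*exp(3*t)/3.
Var(X_t) = E[X_t^2] - (E[X_t])^2 = x_0^2 * exp(2 mu t) * (exp(sigma^2 t) - 1) = 4*(exp(64*t/25) - 1)*exp(6*t)/9.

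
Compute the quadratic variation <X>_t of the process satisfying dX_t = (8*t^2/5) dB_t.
<X>_t = 64*t^5/125

For an Itô process dX_t = a(t) dt + b(t) dB_t, the quadratic variation is <X>_t = int_0^t b(s)^2 ds (the drift term does not contribute). Here b(s) = 8*s^2/5, so
  b(s)^2 = 64*s^4/25.
Integrating from 0 to t:
  <X>_t = int_0^t (64*s^4/25) ds = 64*t^5/125.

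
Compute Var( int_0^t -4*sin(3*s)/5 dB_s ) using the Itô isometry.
Var = 8*t/25 - 4*sin(6*t)/75

The Itô integral of a deterministic integrand f(s) has mean 0 because each increment f(s) * (B_{s+ds} - B_s) has mean 0. By the Itô isometry:
  Var( int_0^t f(s) dB_s ) = E[ (int_0^t f(s) dB_s)^2 ] = int_0^t f(s)^2 ds.
Here f(s) = -4*sin(3*s)/5, so f(s)^2 = 16*sin(3*s)^2/25. Integrate:
  int_0^t (16*sin(3*s)^2/25) ds = 8*t/25 - 4*sin(6*t)/75.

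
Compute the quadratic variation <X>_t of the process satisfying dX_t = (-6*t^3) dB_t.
<X>_t = 36*t^7/7

For an Itô process dX_t = a(t) dt + b(t) dB_t, the quadratic variation is <X>_t = int_0^t b(s)^2 ds (the drift term does not contribute). Here b(s) = -6*s^3, so
  b(s)^2 = 36*s^6.
Integrating from 0 to t:
  <X>_t = int_0^t (36*s^6) ds = 36*t^7/7.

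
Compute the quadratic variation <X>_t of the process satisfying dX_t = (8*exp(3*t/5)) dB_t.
<X>_t = 160*exp(6*t/5)/3 - 160/3

For an Itô process dX_t = a(t) dt + b(t) dB_t, the quadratic variation is <X>_t = int_0^t b(s)^2 ds (the drift term does not contribute). Here b(s) = 8*exp(3*s/5), so
  b(s)^2 = 64*exp(6*s/5).
Integrating from 0 to t:
  <X>_t = int_0^t (64*exp(6*s/5)) ds = 160*exp(6*t/5)/3 - 160/3.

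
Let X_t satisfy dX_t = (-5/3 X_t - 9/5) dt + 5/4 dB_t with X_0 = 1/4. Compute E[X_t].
E[X_t] = -27/25 + 133*exp(-5*t/3)/100

Taking expectations and using E[dB_t] = 0, the mean m(t) = E[X_t] satisfies the ODE m'(t) = a m(t) + b with m(0) = x_0. With a = -5/3, b = -9/5, x_0 = 1/4, the solution is
  m(t) = x_0 * exp(a t) + (b/a) * (exp(a t) - 1)
       = (1/4) * exp((-5/3) t) + ((-9/5)/(-5/3)) * (exp((-5/3) t) - 1)
       = -27/25 + 133*exp(-5*t/3)/100.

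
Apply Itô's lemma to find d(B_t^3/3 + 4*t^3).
d(B_t^3/3 + 4*t^3) = (B_t + 12*t^2) dt + (B_t^2) dB_t

Itô's formula for f(t, x): d f(t, B_t) = (f_t + (1/2) f_xx) dt + f_x dB_t. Compute partials of f(t, x) = 4*t^3 + x^3/3:
  f_t(t,x)  = 12*t^2
  f_x(t,x)  = x^2
  f_xx(t,x) = 2*x
Assemble drift = f_t + (1/2) f_xx = 12*t^2 + x and diffusion = f_x = x^2. Substituting x = B_t:
  d(B_t^3/3 + 4*t^3) = (B_t + 12*t^2) dt + (B_t^2) dB_t.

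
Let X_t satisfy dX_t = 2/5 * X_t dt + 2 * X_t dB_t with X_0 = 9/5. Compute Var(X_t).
Var(X_t) = 81*(exp(4*t) - 1)*exp(4*t/5)/25

For GBM dX = mu X dt + sigma X dB with X_0 = x_0, apply Itô to Y = log X: dY = (mu - sigma^2/2) dt + sigma dB, so Y_t = log(x_0) + (mu - sigma^2/2) t + sigma B_t and hence X_t = x_0 * exp((mu - sigma^2/2) t + sigma B_t).
With mu = 2/5, sigma = 2, x_0 = 9/5, this gives:
  X_t = 9/5 * exp((-8/5) * t + (2) * B_t).
Since sigma*B_t ~ Normal(0, sigma^2 t), E[exp(sigma*B_t)] = exp(sigma^2 t / 2); so E[X_t] = x_0 * exp((mu - sigma^2/2) t) * exp(sigma^2 t / 2) = x_0 * exp(mu t) = 9*exp(2*t/5)/5.
Var(X_t) = E[X_t^2] - (E[X_t])^2 = x_0^2 * exp(2 mu t) * (exp(sigma^2 t) - 1) = 81*(exp(4*t) - 1)*exp(4*t/5)/25.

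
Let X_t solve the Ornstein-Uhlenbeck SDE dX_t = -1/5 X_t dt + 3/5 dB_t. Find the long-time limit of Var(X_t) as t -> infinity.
lim Var(X_t) = 9/10

The OU SDE dX = -theta X dt + sigma dB admits the integrating factor exp(theta t): d(exp(theta t) X_t) = sigma exp(theta t) dB_t. Integrating from 0 to t gives X_t = x_0 * exp(-theta t) + sigma * int_0^t exp(-theta (t-s)) dB_s for any initial x_0. The Itô integral has variance (by the Itô isometry) sigma^2 * int_0^t exp(-2 theta (t - s)) ds = sigma^2 * (1 - exp(-2 theta t)) / (2 theta), independent of x_0.
With theta = 1/5, sigma = 3/5:
  Var(X_t) = (3/5)^2 * (1 - exp(-2*1/5 t)) / (2 * 1/5) = 9/10 - 9*exp(-2*t/5)/10.
As t -> infinity, exp(-2*1/5 t) -> 0, so the stationary variance is sigma^2 / (2 theta) = 9/10.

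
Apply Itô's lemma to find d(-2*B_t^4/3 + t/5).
d(-2*B_t^4/3 + t/5) = (1/5 - 4*B_t^2) dt + (-8*B_t^3/3) dB_t

Itô's formula for f(t, x): d f(t, B_t) = (f_t + (1/2) f_xx) dt + f_x dB_t. Compute partials of f(t, x) = t/5 - 2*x^4/3:
  f_t(t,x)  = 1/5
  f_x(t,x)  = -8*x^3/3
  f_xx(t,x) = -8*x^2
Assemble drift = f_t + (1/2) f_xx = 1/5 - 4*x^2 and diffusion = f_x = -8*x^3/3. Substituting x = B_t:
  d(-2*B_t^4/3 + t/5) = (1/5 - 4*B_t^2) dt + (-8*B_t^3/3) dB_t.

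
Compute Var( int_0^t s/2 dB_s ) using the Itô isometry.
Var = t^3/12

The Itô integral of a deterministic integrand f(s) has mean 0 because each increment f(s) * (B_{s+ds} - B_s) has mean 0. By the Itô isometry:
  Var( int_0^t f(s) dB_s ) = E[ (int_0^t f(s) dB_s)^2 ] = int_0^t f(s)^2 ds.
Here f(s) = s/2, so f(s)^2 = s^2/4. Integrate:
  int_0^t (s^2/4) ds = t^3/12.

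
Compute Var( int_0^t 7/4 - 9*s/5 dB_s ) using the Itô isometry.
Var = t*(432*t^2 - 1260*t + 1225)/400

The Itô integral of a deterministic integrand f(s) has mean 0 because each increment f(s) * (B_{s+ds} - B_s) has mean 0. By the Itô isometry:
  Var( int_0^t f(s) dB_s ) = E[ (int_0^t f(s) dB_s)^2 ] = int_0^t f(s)^2 ds.
Here f(s) = 7/4 - 9*s/5, so f(s)^2 = (36*s - 35)^2/400. Integrate:
  int_0^t ((36*s - 35)^2/400) ds = t*(432*t^2 - 1260*t + 1225)/400.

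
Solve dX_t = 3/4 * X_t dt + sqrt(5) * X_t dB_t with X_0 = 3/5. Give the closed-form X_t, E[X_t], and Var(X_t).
X_t = 3/5 * exp((-7/4) t + (sqrt(5)) B_t); E[X_t] = 3*exp(3*t/4)/5; Var(X_t) = 9*(exp(5*t) - 1)*exp(3*t/2)/25

For GBM dX = mu X dt + sigma X dB with X_0 = x_0, apply Itô to Y = log X: dY = (mu - sigma^2/2) dt + sigma dB, so Y_t = log(x_0) + (mu - sigma^2/2) t + sigma B_t and hence X_t = x_0 * exp((mu - sigma^2/2) t + sigma B_t).
With mu = 3/4, sigma = sqrt(5), x_0 = 3/5, this gives:
  X_t = 3/5 * exp((-7/4) * t + (sqrt(5)) * B_t).
Since sigma*B_t ~ Normal(0, sigma^2 t), E[exp(sigma*B_t)] = exp(sigma^2 t / 2); so E[X_t] = x_0 * exp((mu - sigma^2/2) t) * exp(sigma^2 t / 2) = x_0 * exp(mu t) = 3*exp(3*t/4)/5.
Var(X_t) = E[X_t^2] - (E[X_t])^2 = x_0^2 * exp(2 mu t) * (exp(sigma^2 t) - 1) = 9*(exp(5*t) - 1)*exp(3*t/2)/25.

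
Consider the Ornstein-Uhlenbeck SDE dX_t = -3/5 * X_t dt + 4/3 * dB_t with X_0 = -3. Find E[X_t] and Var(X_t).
E[X_t] = -3*exp(-3*t/5); Var(X_t) = 40/27 - 40*exp(-6*t/5)/27

The OU SDE dX = -theta X dt + sigma dB admits the integrating factor exp(theta t): d(exp(theta t) X_t) = sigma exp(theta t) dB_t. Integrating from 0 to t:
  X_t = x_0 * exp(-theta t) + sigma * int_0^t exp(-theta (t-s)) dB_s.
The Itô integral has mean 0 and (by the Itô isometry) variance sigma^2 * int_0^t exp(-2 theta (t - s)) ds = sigma^2 * (1 - exp(-2 theta t)) / (2 theta).
With theta = 3/5, sigma = 4/3, x_0 = -3:
  E[X_t] = -3 * exp(-3/5 t) = -3*exp(-3*t/5)
  Var(X_t) = (4/3)^2 * (1 - exp(-2*3/5 t)) / (2 * 3/5) = 40/27 - 40*exp(-6*t/5)/27.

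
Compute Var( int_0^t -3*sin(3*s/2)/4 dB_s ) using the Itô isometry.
Var = 9*t/32 - 3*sin(3*t)/32

The Itô integral of a deterministic integrand f(s) has mean 0 because each increment f(s) * (B_{s+ds} - B_s) has mean 0. By the Itô isometry:
  Var( int_0^t f(s) dB_s ) = E[ (int_0^t f(s) dB_s)^2 ] = int_0^t f(s)^2 ds.
Here f(s) = -3*sin(3*s/2)/4, so f(s)^2 = 9*sin(3*s/2)^2/16. Integrate:
  int_0^t (9*sin(3*s/2)^2/16) ds = 9*t/32 - 3*sin(3*t)/32.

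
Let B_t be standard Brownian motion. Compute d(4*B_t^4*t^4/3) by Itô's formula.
d(4*B_t^4*t^4/3) = (B_t^2*t^3*(16*B_t^2/3 + 8*t)) dt + (16*B_t^3*t^4/3) dB_t

Itô's formula for f(t, x): d f(t, B_t) = (f_t + (1/2) f_xx) dt + f_x dB_t. Compute partials of f(t, x) = 4*t^4*x^4/3:
  f_t(t,x)  = 16*t^3*x^4/3
  f_x(t,x)  = 16*t^4*x^3/3
  f_xx(t,x) = 16*t^4*x^2
Assemble drift = f_t + (1/2) f_xx = t^3*x^2*(8*t + 16*x^2/3) and diffusion = f_x = 16*t^4*x^3/3. Substituting x = B_t:
  d(4*B_t^4*t^4/3) = (B_t^2*t^3*(16*B_t^2/3 + 8*t)) dt + (16*B_t^3*t^4/3) dB_t.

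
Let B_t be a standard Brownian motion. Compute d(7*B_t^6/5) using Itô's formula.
d(7*B_t^6/5) = (21*B_t^4) dt + (42*B_t^5/5) dB_t

Itô's formula for f(B_t) gives d f(B_t) = f'(B_t) dB_t + (1/2) f''(B_t) dt. Compute derivatives of f(x) = 7*x^6/5:
  f'(x)  = 42*x^5/5
  f''(x) = 42*x^4
Substitute x = B_t and multiply the f'' term by 1/2:
  drift     = (1/2) * (42*x^4) evaluated at B_t = 21*B_t^4
  diffusion = (42*x^5/5) evaluated at B_t = 42*B_t^5/5
Therefore d(7*B_t^6/5) = (21*B_t^4) dt + (42*B_t^5/5) dB_t.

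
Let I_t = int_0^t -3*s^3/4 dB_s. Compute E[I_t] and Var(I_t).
E[I_t] = 0; Var(I_t) = 9*t^7/112

The Itô integral of a deterministic integrand f(s) has mean 0 because each increment f(s) * (B_{s+ds} - B_s) has mean 0. By the Itô isometry:
  Var( int_0^t f(s) dB_s ) = E[ (int_0^t f(s) dB_s)^2 ] = int_0^t f(s)^2 ds.
Here f(s) = -3*s^3/4, so f(s)^2 = 9*s^6/16. Integrate:
  int_0^t (9*s^6/16) ds = 9*t^7/112.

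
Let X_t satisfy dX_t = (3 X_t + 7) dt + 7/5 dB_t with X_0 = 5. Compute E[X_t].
E[X_t] = 22*exp(3*t)/3 - 7/3

Taking expectations and using E[dB_t] = 0, the mean m(t) = E[X_t] satisfies the ODE m'(t) = a m(t) + b with m(0) = x_0. With a = 3, b = 7, x_0 = 5, the solution is
  m(t) = x_0 * exp(a t) + (b/a) * (exp(a t) - 1)
       = 5 * exp(3 t) + (7/3) * (exp(3 t) - 1)
       = 22*exp(3*t)/3 - 7/3.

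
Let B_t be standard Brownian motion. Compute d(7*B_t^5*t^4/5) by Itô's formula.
d(7*B_t^5*t^4/5) = (B_t^3*t^3*(28*B_t^2/5 + 14*t)) dt + (7*B_t^4*t^4) dB_t

Itô's formula for f(t, x): d f(t, B_t) = (f_t + (1/2) f_xx) dt + f_x dB_t. Compute partials of f(t, x) = 7*t^4*x^5/5:
  f_t(t,x)  = 28*t^3*x^5/5
  f_x(t,x)  = 7*t^4*x^4
  f_xx(t,x) = 28*t^4*x^3
Assemble drift = f_t + (1/2) f_xx = t^3*x^3*(14*t + 28*x^2/5) and diffusion = f_x = 7*t^4*x^4. Substituting x = B_t:
  d(7*B_t^5*t^4/5) = (B_t^3*t^3*(28*B_t^2/5 + 14*t)) dt + (7*B_t^4*t^4) dB_t.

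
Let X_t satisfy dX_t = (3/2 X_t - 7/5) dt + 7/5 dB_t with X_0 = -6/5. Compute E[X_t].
E[X_t] = 14/15 - 32*exp(3*t/2)/15

Taking expectations and using E[dB_t] = 0, the mean m(t) = E[X_t] satisfies the ODE m'(t) = a m(t) + b with m(0) = x_0. With a = 3/2, b = -7/5, x_0 = -6/5, the solution is
  m(t) = x_0 * exp(a t) + (b/a) * (exp(a t) - 1)
       = (-6/5) * exp((3/2) t) + ((-7/5)/(3/2)) * (exp((3/2) t) - 1)
       = 14/15 - 32*exp(3*t/2)/15.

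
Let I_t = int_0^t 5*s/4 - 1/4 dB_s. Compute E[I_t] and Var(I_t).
E[I_t] = 0; Var(I_t) = t*(25*t^2 - 15*t + 3)/48

The Itô integral of a deterministic integrand f(s) has mean 0 because each increment f(s) * (B_{s+ds} - B_s) has mean 0. By the Itô isometry:
  Var( int_0^t f(s) dB_s ) = E[ (int_0^t f(s) dB_s)^2 ] = int_0^t f(s)^2 ds.
Here f(s) = 5*s/4 - 1/4, so f(s)^2 = (5*s - 1)^2/16. Integrate:
  int_0^t ((5*s - 1)^2/16) ds = t*(25*t^2 - 15*t + 3)/48.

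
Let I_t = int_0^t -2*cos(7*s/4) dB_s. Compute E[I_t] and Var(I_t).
E[I_t] = 0; Var(I_t) = 2*t + 4*sin(7*t/2)/7

The Itô integral of a deterministic integrand f(s) has mean 0 because each increment f(s) * (B_{s+ds} - B_s) has mean 0. By the Itô isometry:
  Var( int_0^t f(s) dB_s ) = E[ (int_0^t f(s) dB_s)^2 ] = int_0^t f(s)^2 ds.
Here f(s) = -2*cos(7*s/4), so f(s)^2 = 4*cos(7*s/4)^2. Integrate:
  int_0^t (4*cos(7*s/4)^2) ds = 2*t + 4*sin(7*t/2)/7.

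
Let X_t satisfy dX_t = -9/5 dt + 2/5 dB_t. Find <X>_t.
<X>_t = 4*t/25

For an Itô process dX_t = a(t) dt + b(t) dB_t, the quadratic variation is <X>_t = int_0^t b(s)^2 ds (the drift term does not contribute). Here b(s) = 2/5, so
  b(s)^2 = 4/25.
Integrating from 0 to t:
  <X>_t = int_0^t (4/25) ds = 4*t/25.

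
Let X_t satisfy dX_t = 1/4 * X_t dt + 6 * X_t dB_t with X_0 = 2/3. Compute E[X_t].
E[X_t] = 2*exp(t/4)/3

For GBM dX = mu X dt + sigma X dB with X_0 = x_0, apply Itô to Y = log X: dY = (mu - sigma^2/2) dt + sigma dB, so Y_t = log(x_0) + (mu - sigma^2/2) t + sigma B_t and hence X_t = x_0 * exp((mu - sigma^2/2) t + sigma B_t).
With mu = 1/4, sigma = 6, x_0 = 2/3, this gives:
  X_t = 2/3 * exp((-71/4) * t + (6) * B_t).
Since sigma*B_t ~ Normal(0, sigma^2 t), E[exp(sigma*B_t)] = exp(sigma^2 t / 2); so E[X_t] = x_0 * exp((mu - sigma^2/2) t) * exp(sigma^2 t / 2) = x_0 * exp(mu t) = 2*exp(t/4)/3.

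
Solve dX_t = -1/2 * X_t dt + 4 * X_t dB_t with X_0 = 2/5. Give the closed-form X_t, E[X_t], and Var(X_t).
X_t = 2/5 * exp((-17/2) t + (4) B_t); E[X_t] = 2*exp(-t/2)/5; Var(X_t) = (4*exp(16*t) - 4)*exp(-t)/25

For GBM dX = mu X dt + sigma X dB with X_0 = x_0, apply Itô to Y = log X: dY = (mu - sigma^2/2) dt + sigma dB, so Y_t = log(x_0) + (mu - sigma^2/2) t + sigma B_t and hence X_t = x_0 * exp((mu - sigma^2/2) t + sigma B_t).
With mu = -1/2, sigma = 4, x_0 = 2/5, this gives:
  X_t = 2/5 * exp((-17/2) * t + (4) * B_t).
Since sigma*B_t ~ Normal(0, sigma^2 t), E[exp(sigma*B_t)] = exp(sigma^2 t / 2); so E[X_t] = x_0 * exp((mu - sigma^2/2) t) * exp(sigma^2 t / 2) = x_0 * exp(mu t) = 2*exp(-t/2)/5.
Var(X_t) = E[X_t^2] - (E[X_t])^2 = x_0^2 * exp(2 mu t) * (exp(sigma^2 t) - 1) = (4*exp(16*t) - 4)*exp(-t)/25.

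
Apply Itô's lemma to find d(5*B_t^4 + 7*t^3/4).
d(5*B_t^4 + 7*t^3/4) = (30*B_t^2 + 21*t^2/4) dt + (20*B_t^3) dB_t

Itô's formula for f(t, x): d f(t, B_t) = (f_t + (1/2) f_xx) dt + f_x dB_t. Compute partials of f(t, x) = 7*t^3/4 + 5*x^4:
  f_t(t,x)  = 21*t^2/4
  f_x(t,x)  = 20*x^3
  f_xx(t,x) = 60*x^2
Assemble drift = f_t + (1/2) f_xx = 21*t^2/4 + 30*x^2 and diffusion = f_x = 20*x^3. Substituting x = B_t:
  d(5*B_t^4 + 7*t^3/4) = (30*B_t^2 + 21*t^2/4) dt + (20*B_t^3) dB_t.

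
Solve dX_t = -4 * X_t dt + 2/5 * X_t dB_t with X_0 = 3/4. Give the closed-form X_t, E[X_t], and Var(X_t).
X_t = 3/4 * exp((-102/25) t + (2/5) B_t); E[X_t] = 3*exp(-4*t)/4; Var(X_t) = (9*exp(4*t/25) - 9)*exp(-8*t)/16

For GBM dX = mu X dt + sigma X dB with X_0 = x_0, apply Itô to Y = log X: dY = (mu - sigma^2/2) dt + sigma dB, so Y_t = log(x_0) + (mu - sigma^2/2) t + sigma B_t and hence X_t = x_0 * exp((mu - sigma^2/2) t + sigma B_t).
With mu = -4, sigma = 2/5, x_0 = 3/4, this gives:
  X_t = 3/4 * exp((-102/25) * t + (2/5) * B_t).
Since sigma*B_t ~ Normal(0, sigma^2 t), E[exp(sigma*B_t)] = exp(sigma^2 t / 2); so E[X_t] = x_0 * exp((mu - sigma^2/2) t) * exp(sigma^2 t / 2) = x_0 * exp(mu t) = 3*exp(-4*t)/4.
Var(X_t) = E[X_t^2] - (E[X_t])^2 = x_0^2 * exp(2 mu t) * (exp(sigma^2 t) - 1) = (9*exp(4*t/25) - 9)*exp(-8*t)/16.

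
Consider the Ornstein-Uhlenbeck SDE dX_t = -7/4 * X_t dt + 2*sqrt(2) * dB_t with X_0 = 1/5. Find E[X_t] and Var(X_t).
E[X_t] = exp(-7*t/4)/5; Var(X_t) = 16/7 - 16*exp(-7*t/2)/7

The OU SDE dX = -theta X dt + sigma dB admits the integrating factor exp(theta t): d(exp(theta t) X_t) = sigma exp(theta t) dB_t. Integrating from 0 to t:
  X_t = x_0 * exp(-theta t) + sigma * int_0^t exp(-theta (t-s)) dB_s.
The Itô integral has mean 0 and (by the Itô isometry) variance sigma^2 * int_0^t exp(-2 theta (t - s)) ds = sigma^2 * (1 - exp(-2 theta t)) / (2 theta).
With theta = 7/4, sigma = 2*sqrt(2), x_0 = 1/5:
  E[X_t] = 1/5 * exp(-7/4 t) = exp(-7*t/4)/5
  Var(X_t) = (2*sqrt(2))^2 * (1 - exp(-2*7/4 t)) / (2 * 7/4) = 16/7 - 16*exp(-7*t/2)/7.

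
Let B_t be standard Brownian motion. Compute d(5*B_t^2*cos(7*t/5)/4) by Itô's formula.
d(5*B_t^2*cos(7*t/5)/4) = (-7*B_t^2*sin(7*t/5)/4 + 5*cos(7*t/5)/4) dt + (5*B_t*cos(7*t/5)/2) dB_t

Itô's formula for f(t, x): d f(t, B_t) = (f_t + (1/2) f_xx) dt + f_x dB_t. Compute partials of f(t, x) = 5*x^2*cos(7*t/5)/4:
  f_t(t,x)  = -7*x^2*sin(7*t/5)/4
  f_x(t,x)  = 5*x*cos(7*t/5)/2
  f_xx(t,x) = 5*cos(7*t/5)/2
Assemble drift = f_t + (1/2) f_xx = -7*x^2*sin(7*t/5)/4 + 5*cos(7*t/5)/4 and diffusion = f_x = 5*x*cos(7*t/5)/2. Substituting x = B_t:
  d(5*B_t^2*cos(7*t/5)/4) = (-7*B_t^2*sin(7*t/5)/4 + 5*cos(7*t/5)/4) dt + (5*B_t*cos(7*t/5)/2) dB_t.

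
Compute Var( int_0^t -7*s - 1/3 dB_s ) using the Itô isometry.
Var = t*(147*t^2 + 21*t + 1)/9

The Itô integral of a deterministic integrand f(s) has mean 0 because each increment f(s) * (B_{s+ds} - B_s) has mean 0. By the Itô isometry:
  Var( int_0^t f(s) dB_s ) = E[ (int_0^t f(s) dB_s)^2 ] = int_0^t f(s)^2 ds.
Here f(s) = -7*s - 1/3, so f(s)^2 = (21*s + 1)^2/9. Integrate:
  int_0^t ((21*s + 1)^2/9) ds = t*(147*t^2 + 21*t + 1)/9.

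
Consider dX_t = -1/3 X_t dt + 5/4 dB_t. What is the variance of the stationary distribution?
lim Var(X_t) = 75/32

The OU SDE dX = -theta X dt + sigma dB admits the integrating factor exp(theta t): d(exp(theta t) X_t) = sigma exp(theta t) dB_t. Integrating from 0 to t gives X_t = x_0 * exp(-theta t) + sigma * int_0^t exp(-theta (t-s)) dB_s for any initial x_0. The Itô integral has variance (by the Itô isometry) sigma^2 * int_0^t exp(-2 theta (t - s)) ds = sigma^2 * (1 - exp(-2 theta t)) / (2 theta), independent of x_0.
With theta = 1/3, sigma = 5/4:
  Var(X_t) = (5/4)^2 * (1 - exp(-2*1/3 t)) / (2 * 1/3) = 75/32 - 75*exp(-2*t/3)/32.
As t -> infinity, exp(-2*1/3 t) -> 0, so the stationary variance is sigma^2 / (2 theta) = 75/32.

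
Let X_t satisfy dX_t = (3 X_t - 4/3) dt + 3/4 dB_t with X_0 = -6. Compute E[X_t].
E[X_t] = 4/9 - 58*exp(3*t)/9

Taking expectations and using E[dB_t] = 0, the mean m(t) = E[X_t] satisfies the ODE m'(t) = a m(t) + b with m(0) = x_0. With a = 3, b = -4/3, x_0 = -6, the solution is
  m(t) = x_0 * exp(a t) + (b/a) * (exp(a t) - 1)
       = (-6) * exp(3 t) + ((-4/3)/3) * (exp(3 t) - 1)
       = 4/9 - 58*exp(3*t)/9.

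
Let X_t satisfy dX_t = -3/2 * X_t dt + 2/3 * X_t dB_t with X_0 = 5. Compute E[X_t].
E[X_t] = 5*exp(-3*t/2)

For GBM dX = mu X dt + sigma X dB with X_0 = x_0, apply Itô to Y = log X: dY = (mu - sigma^2/2) dt + sigma dB, so Y_t = log(x_0) + (mu - sigma^2/2) t + sigma B_t and hence X_t = x_0 * exp((mu - sigma^2/2) t + sigma B_t).
With mu = -3/2, sigma = 2/3, x_0 = 5, this gives:
  X_t = 5 * exp((-31/18) * t + (2/3) * B_t).
Since sigma*B_t ~ Normal(0, sigma^2 t), E[exp(sigma*B_t)] = exp(sigma^2 t / 2); so E[X_t] = x_0 * exp((mu - sigma^2/2) t) * exp(sigma^2 t / 2) = x_0 * exp(mu t) = 5*exp(-3*t/2).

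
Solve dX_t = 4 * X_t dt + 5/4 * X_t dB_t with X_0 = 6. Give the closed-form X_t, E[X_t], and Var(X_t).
X_t = 6 * exp((103/32) t + (5/4) B_t); E[X_t] = 6*exp(4*t); Var(X_t) = 36*(exp(25*t/16) - 1)*exp(8*t)

For GBM dX = mu X dt + sigma X dB with X_0 = x_0, apply Itô to Y = log X: dY = (mu - sigma^2/2) dt + sigma dB, so Y_t = log(x_0) + (mu - sigma^2/2) t + sigma B_t and hence X_t = x_0 * exp((mu - sigma^2/2) t + sigma B_t).
With mu = 4, sigma = 5/4, x_0 = 6, this gives:
  X_t = 6 * exp((103/32) * t + (5/4) * B_t).
Since sigma*B_t ~ Normal(0, sigma^2 t), E[exp(sigma*B_t)] = exp(sigma^2 t / 2); so E[X_t] = x_0 * exp((mu - sigma^2/2) t) * exp(sigma^2 t / 2) = x_0 * exp(mu t) = 6*exp(4*t).
Var(X_t) = E[X_t^2] - (E[X_t])^2 = x_0^2 * exp(2 mu t) * (exp(sigma^2 t) - 1) = 36*(exp(25*t/16) - 1)*exp(8*t).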